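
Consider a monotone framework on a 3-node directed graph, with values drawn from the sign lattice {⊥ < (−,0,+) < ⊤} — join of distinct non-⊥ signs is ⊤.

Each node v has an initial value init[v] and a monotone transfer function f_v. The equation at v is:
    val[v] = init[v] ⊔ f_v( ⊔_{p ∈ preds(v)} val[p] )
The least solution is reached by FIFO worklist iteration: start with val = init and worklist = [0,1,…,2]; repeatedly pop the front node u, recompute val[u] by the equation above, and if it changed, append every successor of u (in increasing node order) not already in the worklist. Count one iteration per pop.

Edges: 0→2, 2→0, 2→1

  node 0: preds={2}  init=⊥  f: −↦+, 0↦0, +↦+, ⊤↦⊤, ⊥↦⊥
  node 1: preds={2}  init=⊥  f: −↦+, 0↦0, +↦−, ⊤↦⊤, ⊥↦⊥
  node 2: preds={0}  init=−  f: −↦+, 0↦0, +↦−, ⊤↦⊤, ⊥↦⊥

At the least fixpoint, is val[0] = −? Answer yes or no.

no

Trace (3 dequeues):
  [1] u=0 | in − | out + | prev ⊥ | push {}
  [2] u=1 | in − | out + | prev ⊥ | push {}
  [3] u=2 | in + | out − | ==

Converged values:
  [0] +
  [1] +
  [2] −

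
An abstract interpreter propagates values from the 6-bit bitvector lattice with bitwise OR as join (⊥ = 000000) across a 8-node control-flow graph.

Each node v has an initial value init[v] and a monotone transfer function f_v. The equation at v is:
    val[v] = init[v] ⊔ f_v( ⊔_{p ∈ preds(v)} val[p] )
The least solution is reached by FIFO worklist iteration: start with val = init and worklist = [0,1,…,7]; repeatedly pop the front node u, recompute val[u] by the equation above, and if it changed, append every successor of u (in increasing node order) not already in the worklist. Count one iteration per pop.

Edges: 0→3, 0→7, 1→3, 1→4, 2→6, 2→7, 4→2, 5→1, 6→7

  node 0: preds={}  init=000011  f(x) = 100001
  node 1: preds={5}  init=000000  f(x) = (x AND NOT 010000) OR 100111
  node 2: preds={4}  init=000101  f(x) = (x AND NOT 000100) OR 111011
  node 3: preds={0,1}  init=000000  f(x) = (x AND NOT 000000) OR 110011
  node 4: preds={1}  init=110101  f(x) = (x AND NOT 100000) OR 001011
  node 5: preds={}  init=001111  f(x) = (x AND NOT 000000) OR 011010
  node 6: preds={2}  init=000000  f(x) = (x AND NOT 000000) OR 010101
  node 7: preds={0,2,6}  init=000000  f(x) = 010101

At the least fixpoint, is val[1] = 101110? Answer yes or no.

no

Worklist (10 pops):
  #1 pop 0: in=000000 → 100011 (was 000011); enqueue []
  #2 pop 1: in=001111 → 101111 (was 000000); enqueue []
  #3 pop 2: in=110101 → 111111 (was 000101); enqueue []
  #4 pop 3: in=101111 → 111111 (was 000000); enqueue []
  #5 pop 4: in=101111 → 111111 (was 110101); enqueue [2]
  #6 pop 5: in=000000 → 011111 (was 001111); enqueue [1]
  #7 pop 6: in=111111 → 111111 (was 000000); enqueue []
  #8 pop 7: in=111111 → 010101 (was 000000); enqueue []
  #9 pop 2: in=111111 → 111111 (no change)
  #10 pop 1: in=011111 → 101111 (no change)

Fixpoint:
  val[0] = 100011
  val[1] = 101111
  val[2] = 111111
  val[3] = 111111
  val[4] = 111111
  val[5] = 011111
  val[6] = 111111
  val[7] = 010101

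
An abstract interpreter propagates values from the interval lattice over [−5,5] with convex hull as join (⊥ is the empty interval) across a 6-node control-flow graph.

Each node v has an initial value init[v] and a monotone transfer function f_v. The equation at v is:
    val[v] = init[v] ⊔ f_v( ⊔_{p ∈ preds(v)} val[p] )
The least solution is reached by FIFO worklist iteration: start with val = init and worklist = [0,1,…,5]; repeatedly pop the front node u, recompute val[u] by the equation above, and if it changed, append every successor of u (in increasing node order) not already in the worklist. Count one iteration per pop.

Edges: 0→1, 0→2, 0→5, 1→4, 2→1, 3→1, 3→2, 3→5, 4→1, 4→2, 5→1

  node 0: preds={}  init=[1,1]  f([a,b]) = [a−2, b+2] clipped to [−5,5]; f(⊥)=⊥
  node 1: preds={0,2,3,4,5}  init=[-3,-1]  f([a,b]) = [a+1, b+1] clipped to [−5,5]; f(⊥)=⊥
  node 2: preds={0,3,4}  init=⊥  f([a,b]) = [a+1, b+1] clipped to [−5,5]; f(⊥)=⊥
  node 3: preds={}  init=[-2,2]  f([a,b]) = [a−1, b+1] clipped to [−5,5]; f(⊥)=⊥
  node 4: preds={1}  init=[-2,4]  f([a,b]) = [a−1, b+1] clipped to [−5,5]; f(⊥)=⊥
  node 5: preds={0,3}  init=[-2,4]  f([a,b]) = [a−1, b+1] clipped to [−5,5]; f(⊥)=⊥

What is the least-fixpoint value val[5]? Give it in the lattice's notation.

Iteration log — 9 steps:
  step 1. node 0  ⊔preds=⊥  new=[1,1]  stable
  step 2. node 1  ⊔preds=[-2,4]  new=[-3,5]  old=[-3,-1]  +wl: 
  step 3. node 2  ⊔preds=[-2,4]  new=[-1,5]  old=⊥  +wl: 1
  step 4. node 3  ⊔preds=⊥  new=[-2,2]  stable
  step 5. node 4  ⊔preds=[-3,5]  new=[-4,5]  old=[-2,4]  +wl: 2
  step 6. node 5  ⊔preds=[-2,2]  new=[-3,4]  old=[-2,4]  +wl: 
  step 7. node 1  ⊔preds=[-4,5]  new=[-3,5]  stable
  step 8. node 2  ⊔preds=[-4,5]  new=[-3,5]  old=[-1,5]  +wl: 1
  step 9. node 1  ⊔preds=[-4,5]  new=[-3,5]  stable

Least fixpoint reached:
  node 0: [1,1]
  node 1: [-3,5]
  node 2: [-3,5]
  node 3: [-2,2]
  node 4: [-4,5]
  node 5: [-3,4]

[-3,4]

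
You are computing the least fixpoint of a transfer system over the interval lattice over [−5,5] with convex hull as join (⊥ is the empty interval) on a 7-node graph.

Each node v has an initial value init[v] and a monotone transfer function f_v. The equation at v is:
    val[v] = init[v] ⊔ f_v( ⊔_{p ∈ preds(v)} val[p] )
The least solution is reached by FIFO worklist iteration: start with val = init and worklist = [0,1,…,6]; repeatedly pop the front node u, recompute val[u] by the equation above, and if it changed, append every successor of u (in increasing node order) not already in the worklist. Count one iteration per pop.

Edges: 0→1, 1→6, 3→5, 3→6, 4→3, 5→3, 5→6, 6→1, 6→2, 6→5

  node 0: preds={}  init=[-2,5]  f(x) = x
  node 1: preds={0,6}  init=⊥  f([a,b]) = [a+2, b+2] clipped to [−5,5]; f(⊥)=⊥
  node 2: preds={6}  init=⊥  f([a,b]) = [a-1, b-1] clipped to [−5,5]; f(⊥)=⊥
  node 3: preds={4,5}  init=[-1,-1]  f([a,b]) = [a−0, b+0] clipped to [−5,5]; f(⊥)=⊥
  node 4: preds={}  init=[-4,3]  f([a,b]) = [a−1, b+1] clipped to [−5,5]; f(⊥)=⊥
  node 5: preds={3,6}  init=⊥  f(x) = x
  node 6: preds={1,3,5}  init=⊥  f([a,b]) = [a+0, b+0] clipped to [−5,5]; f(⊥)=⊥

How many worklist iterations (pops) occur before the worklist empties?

Trace (15 dequeues):
  [1] u=0 | in ⊥ | out [-2,5] | ==
  [2] u=1 | in [-2,5] | out [0,5] | prev ⊥ | push {}
  [3] u=2 | in ⊥ | out ⊥ | ==
  [4] u=3 | in [-4,3] | out [-4,3] | prev [-1,-1] | push {}
  [5] u=4 | in ⊥ | out [-4,3] | ==
  [6] u=5 | in [-4,3] | out [-4,3] | prev ⊥ | push {3}
  [7] u=6 | in [-4,5] | out [-4,5] | prev ⊥ | push {1,2,5}
  [8] u=3 | in [-4,3] | out [-4,3] | ==
  [9] u=1 | in [-4,5] | out [-2,5] | prev [0,5] | push {6}
  [10] u=2 | in [-4,5] | out [-5,4] | prev ⊥ | push {}
  [11] u=5 | in [-4,5] | out [-4,5] | prev [-4,3] | push {3}
  [12] u=6 | in [-4,5] | out [-4,5] | ==
  [13] u=3 | in [-4,5] | out [-4,5] | prev [-4,3] | push {5,6}
  [14] u=5 | in [-4,5] | out [-4,5] | ==
  [15] u=6 | in [-4,5] | out [-4,5] | ==

Converged values:
  [0] [-2,5]
  [1] [-2,5]
  [2] [-5,4]
  [3] [-4,5]
  [4] [-4,3]
  [5] [-4,5]
  [6] [-4,5]

15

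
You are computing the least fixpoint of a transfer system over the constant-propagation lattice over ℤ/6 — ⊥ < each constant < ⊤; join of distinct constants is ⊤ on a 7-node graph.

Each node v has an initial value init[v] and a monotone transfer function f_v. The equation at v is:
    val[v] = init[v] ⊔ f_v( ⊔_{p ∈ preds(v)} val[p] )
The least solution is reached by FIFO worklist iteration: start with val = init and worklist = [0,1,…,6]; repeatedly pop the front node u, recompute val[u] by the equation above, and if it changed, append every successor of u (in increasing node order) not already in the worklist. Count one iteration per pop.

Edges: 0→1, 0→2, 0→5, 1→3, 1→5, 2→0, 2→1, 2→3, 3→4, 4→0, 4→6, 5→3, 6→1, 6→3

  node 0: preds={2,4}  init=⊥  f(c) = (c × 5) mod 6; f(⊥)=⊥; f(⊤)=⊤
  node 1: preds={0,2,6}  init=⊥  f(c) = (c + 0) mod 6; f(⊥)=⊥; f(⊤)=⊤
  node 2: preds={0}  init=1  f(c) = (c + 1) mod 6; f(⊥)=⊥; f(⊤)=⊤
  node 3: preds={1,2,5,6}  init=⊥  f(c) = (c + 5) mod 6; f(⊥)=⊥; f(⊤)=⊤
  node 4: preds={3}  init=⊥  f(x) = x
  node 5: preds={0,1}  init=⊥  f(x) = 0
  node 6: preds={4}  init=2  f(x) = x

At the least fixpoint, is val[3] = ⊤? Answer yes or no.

yes

Worklist (12 pops):
  #1 pop 0: in=1 → 5 (was ⊥); enqueue []
  #2 pop 1: in=⊤ → ⊤ (was ⊥); enqueue []
  #3 pop 2: in=5 → ⊤ (was 1); enqueue [0,1]
  #4 pop 3: in=⊤ → ⊤ (was ⊥); enqueue []
  #5 pop 4: in=⊤ → ⊤ (was ⊥); enqueue []
  #6 pop 5: in=⊤ → 0 (was ⊥); enqueue [3]
  #7 pop 6: in=⊤ → ⊤ (was 2); enqueue []
  #8 pop 0: in=⊤ → ⊤ (was 5); enqueue [2,5]
  #9 pop 1: in=⊤ → ⊤ (no change)
  #10 pop 3: in=⊤ → ⊤ (no change)
  #11 pop 2: in=⊤ → ⊤ (no change)
  #12 pop 5: in=⊤ → 0 (no change)

Fixpoint:
  val[0] = ⊤
  val[1] = ⊤
  val[2] = ⊤
  val[3] = ⊤
  val[4] = ⊤
  val[5] = 0
  val[6] = ⊤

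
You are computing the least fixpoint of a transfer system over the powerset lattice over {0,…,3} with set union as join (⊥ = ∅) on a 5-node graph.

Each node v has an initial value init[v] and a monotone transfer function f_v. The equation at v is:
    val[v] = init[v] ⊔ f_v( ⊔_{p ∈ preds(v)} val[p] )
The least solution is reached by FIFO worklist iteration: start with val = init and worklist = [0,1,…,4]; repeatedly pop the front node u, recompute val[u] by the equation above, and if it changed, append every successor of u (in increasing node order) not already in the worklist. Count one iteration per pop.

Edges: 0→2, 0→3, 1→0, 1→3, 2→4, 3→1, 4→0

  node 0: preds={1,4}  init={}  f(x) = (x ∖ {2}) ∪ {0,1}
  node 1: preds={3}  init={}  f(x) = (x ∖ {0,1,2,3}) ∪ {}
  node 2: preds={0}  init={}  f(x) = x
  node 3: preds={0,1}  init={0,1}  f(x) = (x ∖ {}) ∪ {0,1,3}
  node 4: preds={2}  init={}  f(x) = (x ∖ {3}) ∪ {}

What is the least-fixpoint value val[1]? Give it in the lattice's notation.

{}

Iteration log — 7 steps:
  step 1. node 0  ⊔preds={}  new={0,1}  old={}  +wl: 
  step 2. node 1  ⊔preds={0,1}  new={}  stable
  step 3. node 2  ⊔preds={0,1}  new={0,1}  old={}  +wl: 
  step 4. node 3  ⊔preds={0,1}  new={0,1,3}  old={0,1}  +wl: 1
  step 5. node 4  ⊔preds={0,1}  new={0,1}  old={}  +wl: 0
  step 6. node 1  ⊔preds={0,1,3}  new={}  stable
  step 7. node 0  ⊔preds={0,1}  new={0,1}  stable

Least fixpoint reached:
  node 0: {0,1}
  node 1: {}
  node 2: {0,1}
  node 3: {0,1,3}
  node 4: {0,1}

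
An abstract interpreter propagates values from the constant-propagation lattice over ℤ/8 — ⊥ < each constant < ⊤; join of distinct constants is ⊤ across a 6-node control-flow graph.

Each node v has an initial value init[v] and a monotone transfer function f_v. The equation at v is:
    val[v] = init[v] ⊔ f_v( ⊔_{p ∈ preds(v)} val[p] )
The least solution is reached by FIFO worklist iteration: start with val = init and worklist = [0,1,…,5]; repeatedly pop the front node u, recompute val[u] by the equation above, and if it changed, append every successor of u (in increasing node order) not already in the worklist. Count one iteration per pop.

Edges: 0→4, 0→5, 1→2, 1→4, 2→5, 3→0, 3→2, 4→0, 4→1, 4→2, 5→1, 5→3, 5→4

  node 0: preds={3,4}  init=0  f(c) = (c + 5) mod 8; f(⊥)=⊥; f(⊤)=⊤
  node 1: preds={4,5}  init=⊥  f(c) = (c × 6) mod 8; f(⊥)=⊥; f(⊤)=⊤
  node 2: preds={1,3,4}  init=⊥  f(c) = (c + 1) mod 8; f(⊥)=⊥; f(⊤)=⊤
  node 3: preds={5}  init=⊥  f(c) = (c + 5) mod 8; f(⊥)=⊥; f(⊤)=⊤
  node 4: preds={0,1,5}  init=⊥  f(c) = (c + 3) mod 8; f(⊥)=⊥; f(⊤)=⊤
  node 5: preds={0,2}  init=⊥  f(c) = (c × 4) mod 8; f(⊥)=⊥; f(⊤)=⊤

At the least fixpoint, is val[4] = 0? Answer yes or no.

no

Iteration log — 20 steps:
  step 1. node 0  ⊔preds=⊥  new=0  stable
  step 2. node 1  ⊔preds=⊥  new=⊥  stable
  step 3. node 2  ⊔preds=⊥  new=⊥  stable
  step 4. node 3  ⊔preds=⊥  new=⊥  stable
  step 5. node 4  ⊔preds=0  new=3  old=⊥  +wl: 0,1,2
  step 6. node 5  ⊔preds=0  new=0  old=⊥  +wl: 3,4
  step 7. node 0  ⊔preds=3  new=0  stable
  step 8. node 1  ⊔preds=⊤  new=⊤  old=⊥  +wl: 
  step 9. node 2  ⊔preds=⊤  new=⊤  old=⊥  +wl: 5
  step 10. node 3  ⊔preds=0  new=5  old=⊥  +wl: 0,2
  step 11. node 4  ⊔preds=⊤  new=⊤  old=3  +wl: 1
  step 12. node 5  ⊔preds=⊤  new=⊤  old=0  +wl: 3,4
  step 13. node 0  ⊔preds=⊤  new=⊤  old=0  +wl: 5
  step 14. node 2  ⊔preds=⊤  new=⊤  stable
  step 15. node 1  ⊔preds=⊤  new=⊤  stable
  step 16. node 3  ⊔preds=⊤  new=⊤  old=5  +wl: 0,2
  step 17. node 4  ⊔preds=⊤  new=⊤  stable
  step 18. node 5  ⊔preds=⊤  new=⊤  stable
  step 19. node 0  ⊔preds=⊤  new=⊤  stable
  step 20. node 2  ⊔preds=⊤  new=⊤  stable

Least fixpoint reached:
  node 0: ⊤
  node 1: ⊤
  node 2: ⊤
  node 3: ⊤
  node 4: ⊤
  node 5: ⊤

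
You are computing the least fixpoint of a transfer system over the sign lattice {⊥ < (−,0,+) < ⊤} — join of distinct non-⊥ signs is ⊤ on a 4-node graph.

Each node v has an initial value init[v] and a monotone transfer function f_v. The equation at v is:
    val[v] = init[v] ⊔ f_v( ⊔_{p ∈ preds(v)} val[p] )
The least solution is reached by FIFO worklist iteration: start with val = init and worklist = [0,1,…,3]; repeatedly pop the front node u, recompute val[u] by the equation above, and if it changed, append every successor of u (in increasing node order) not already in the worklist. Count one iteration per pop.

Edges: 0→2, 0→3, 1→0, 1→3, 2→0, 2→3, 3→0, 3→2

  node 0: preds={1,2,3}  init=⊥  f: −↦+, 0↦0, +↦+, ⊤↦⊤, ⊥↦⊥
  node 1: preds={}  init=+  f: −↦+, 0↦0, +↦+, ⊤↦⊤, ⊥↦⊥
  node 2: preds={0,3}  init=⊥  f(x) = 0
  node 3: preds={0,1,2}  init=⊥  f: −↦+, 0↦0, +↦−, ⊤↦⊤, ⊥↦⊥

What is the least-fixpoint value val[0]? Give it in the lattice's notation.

⊤

Trace (7 dequeues):
  [1] u=0 | in + | out + | prev ⊥ | push {}
  [2] u=1 | in ⊥ | out + | ==
  [3] u=2 | in + | out 0 | prev ⊥ | push {0}
  [4] u=3 | in ⊤ | out ⊤ | prev ⊥ | push {2}
  [5] u=0 | in ⊤ | out ⊤ | prev + | push {3}
  [6] u=2 | in ⊤ | out 0 | ==
  [7] u=3 | in ⊤ | out ⊤ | ==

Converged values:
  [0] ⊤
  [1] +
  [2] 0
  [3] ⊤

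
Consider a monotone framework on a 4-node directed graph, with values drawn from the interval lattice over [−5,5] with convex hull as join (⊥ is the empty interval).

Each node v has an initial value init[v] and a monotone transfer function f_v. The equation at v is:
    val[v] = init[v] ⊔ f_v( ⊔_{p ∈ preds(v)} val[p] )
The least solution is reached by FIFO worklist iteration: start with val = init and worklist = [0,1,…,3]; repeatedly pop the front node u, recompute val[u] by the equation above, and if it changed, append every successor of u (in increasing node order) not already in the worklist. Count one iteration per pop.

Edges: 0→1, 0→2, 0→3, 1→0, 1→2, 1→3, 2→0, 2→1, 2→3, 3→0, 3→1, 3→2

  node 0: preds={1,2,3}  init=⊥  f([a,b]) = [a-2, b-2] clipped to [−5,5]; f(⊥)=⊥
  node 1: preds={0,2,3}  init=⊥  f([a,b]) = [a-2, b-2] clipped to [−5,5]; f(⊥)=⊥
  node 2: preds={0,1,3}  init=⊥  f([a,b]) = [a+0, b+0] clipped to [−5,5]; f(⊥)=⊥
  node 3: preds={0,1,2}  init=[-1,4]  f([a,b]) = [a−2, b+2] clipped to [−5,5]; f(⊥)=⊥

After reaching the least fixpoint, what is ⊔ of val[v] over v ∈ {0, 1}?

[-5,3]

Trace (10 dequeues):
  [1] u=0 | in [-1,4] | out [-3,2] | prev ⊥ | push {}
  [2] u=1 | in [-3,4] | out [-5,2] | prev ⊥ | push {0}
  [3] u=2 | in [-5,4] | out [-5,4] | prev ⊥ | push {1}
  [4] u=3 | in [-5,4] | out [-5,5] | prev [-1,4] | push {2}
  [5] u=0 | in [-5,5] | out [-5,3] | prev [-3,2] | push {3}
  [6] u=1 | in [-5,5] | out [-5,3] | prev [-5,2] | push {0}
  [7] u=2 | in [-5,5] | out [-5,5] | prev [-5,4] | push {1}
  [8] u=3 | in [-5,5] | out [-5,5] | ==
  [9] u=0 | in [-5,5] | out [-5,3] | ==
  [10] u=1 | in [-5,5] | out [-5,3] | ==

Converged values:
  [0] [-5,3]
  [1] [-5,3]
  [2] [-5,5]
  [3] [-5,5]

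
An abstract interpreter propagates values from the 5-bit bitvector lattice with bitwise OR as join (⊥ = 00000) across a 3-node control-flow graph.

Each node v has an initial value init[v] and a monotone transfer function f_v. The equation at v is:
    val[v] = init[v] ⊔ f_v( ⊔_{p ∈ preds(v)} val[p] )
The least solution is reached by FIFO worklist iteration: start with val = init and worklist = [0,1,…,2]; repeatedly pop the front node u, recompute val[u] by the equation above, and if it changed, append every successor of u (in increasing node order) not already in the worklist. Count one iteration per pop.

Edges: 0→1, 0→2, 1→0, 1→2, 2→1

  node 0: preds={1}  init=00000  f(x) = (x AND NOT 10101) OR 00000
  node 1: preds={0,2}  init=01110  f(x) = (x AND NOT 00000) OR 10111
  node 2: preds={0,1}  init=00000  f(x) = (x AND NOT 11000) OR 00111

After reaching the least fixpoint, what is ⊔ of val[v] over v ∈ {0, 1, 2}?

Iteration log — 5 steps:
  step 1. node 0  ⊔preds=01110  new=01010  old=00000  +wl: 
  step 2. node 1  ⊔preds=01010  new=11111  old=01110  +wl: 0
  step 3. node 2  ⊔preds=11111  new=00111  old=00000  +wl: 1
  step 4. node 0  ⊔preds=11111  new=01010  stable
  step 5. node 1  ⊔preds=01111  new=11111  stable

Least fixpoint reached:
  node 0: 01010
  node 1: 11111
  node 2: 00111

11111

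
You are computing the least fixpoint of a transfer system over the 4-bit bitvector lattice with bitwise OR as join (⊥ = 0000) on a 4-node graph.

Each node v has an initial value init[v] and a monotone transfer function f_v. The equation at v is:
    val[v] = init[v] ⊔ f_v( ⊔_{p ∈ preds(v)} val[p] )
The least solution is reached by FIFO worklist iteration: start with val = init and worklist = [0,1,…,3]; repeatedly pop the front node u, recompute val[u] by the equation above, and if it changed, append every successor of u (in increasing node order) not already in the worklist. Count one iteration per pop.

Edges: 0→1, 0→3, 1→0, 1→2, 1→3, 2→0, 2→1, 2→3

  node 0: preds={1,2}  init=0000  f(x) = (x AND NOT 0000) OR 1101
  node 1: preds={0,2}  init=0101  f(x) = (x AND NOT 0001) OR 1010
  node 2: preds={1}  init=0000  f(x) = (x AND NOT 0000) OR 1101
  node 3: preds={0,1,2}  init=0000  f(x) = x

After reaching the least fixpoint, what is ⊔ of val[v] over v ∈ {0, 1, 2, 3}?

1111

Iteration log — 7 steps:
  step 1. node 0  ⊔preds=0101  new=1101  old=0000  +wl: 
  step 2. node 1  ⊔preds=1101  new=1111  old=0101  +wl: 0
  step 3. node 2  ⊔preds=1111  new=1111  old=0000  +wl: 1
  step 4. node 3  ⊔preds=1111  new=1111  old=0000  +wl: 
  step 5. node 0  ⊔preds=1111  new=1111  old=1101  +wl: 3
  step 6. node 1  ⊔preds=1111  new=1111  stable
  step 7. node 3  ⊔preds=1111  new=1111  stable

Least fixpoint reached:
  node 0: 1111
  node 1: 1111
  node 2: 1111
  node 3: 1111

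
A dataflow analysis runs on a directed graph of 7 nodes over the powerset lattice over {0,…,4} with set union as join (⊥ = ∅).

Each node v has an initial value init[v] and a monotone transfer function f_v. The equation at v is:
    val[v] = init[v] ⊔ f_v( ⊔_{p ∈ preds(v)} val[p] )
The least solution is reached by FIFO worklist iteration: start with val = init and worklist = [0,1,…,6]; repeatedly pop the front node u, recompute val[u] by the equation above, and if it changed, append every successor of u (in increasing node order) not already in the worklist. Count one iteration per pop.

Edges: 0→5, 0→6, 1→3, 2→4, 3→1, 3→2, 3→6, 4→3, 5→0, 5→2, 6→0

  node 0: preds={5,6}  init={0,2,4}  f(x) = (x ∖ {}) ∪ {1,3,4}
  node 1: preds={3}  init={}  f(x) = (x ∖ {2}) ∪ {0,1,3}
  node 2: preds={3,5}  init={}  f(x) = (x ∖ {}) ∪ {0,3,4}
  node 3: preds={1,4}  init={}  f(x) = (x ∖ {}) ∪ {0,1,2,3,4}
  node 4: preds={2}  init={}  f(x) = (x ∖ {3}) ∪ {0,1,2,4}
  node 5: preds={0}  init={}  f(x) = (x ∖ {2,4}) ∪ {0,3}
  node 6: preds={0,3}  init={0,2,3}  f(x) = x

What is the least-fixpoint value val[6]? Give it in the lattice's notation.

Worklist (12 pops):
  #1 pop 0: in={0,2,3} → {0,1,2,3,4} (was {0,2,4}); enqueue []
  #2 pop 1: in={} → {0,1,3} (was {}); enqueue []
  #3 pop 2: in={} → {0,3,4} (was {}); enqueue []
  #4 pop 3: in={0,1,3} → {0,1,2,3,4} (was {}); enqueue [1,2]
  #5 pop 4: in={0,3,4} → {0,1,2,4} (was {}); enqueue [3]
  #6 pop 5: in={0,1,2,3,4} → {0,1,3} (was {}); enqueue [0]
  #7 pop 6: in={0,1,2,3,4} → {0,1,2,3,4} (was {0,2,3}); enqueue []
  #8 pop 1: in={0,1,2,3,4} → {0,1,3,4} (was {0,1,3}); enqueue []
  #9 pop 2: in={0,1,2,3,4} → {0,1,2,3,4} (was {0,3,4}); enqueue [4]
  #10 pop 3: in={0,1,2,3,4} → {0,1,2,3,4} (no change)
  #11 pop 0: in={0,1,2,3,4} → {0,1,2,3,4} (no change)
  #12 pop 4: in={0,1,2,3,4} → {0,1,2,4} (no change)

Fixpoint:
  val[0] = {0,1,2,3,4}
  val[1] = {0,1,3,4}
  val[2] = {0,1,2,3,4}
  val[3] = {0,1,2,3,4}
  val[4] = {0,1,2,4}
  val[5] = {0,1,3}
  val[6] = {0,1,2,3,4}

{0,1,2,3,4}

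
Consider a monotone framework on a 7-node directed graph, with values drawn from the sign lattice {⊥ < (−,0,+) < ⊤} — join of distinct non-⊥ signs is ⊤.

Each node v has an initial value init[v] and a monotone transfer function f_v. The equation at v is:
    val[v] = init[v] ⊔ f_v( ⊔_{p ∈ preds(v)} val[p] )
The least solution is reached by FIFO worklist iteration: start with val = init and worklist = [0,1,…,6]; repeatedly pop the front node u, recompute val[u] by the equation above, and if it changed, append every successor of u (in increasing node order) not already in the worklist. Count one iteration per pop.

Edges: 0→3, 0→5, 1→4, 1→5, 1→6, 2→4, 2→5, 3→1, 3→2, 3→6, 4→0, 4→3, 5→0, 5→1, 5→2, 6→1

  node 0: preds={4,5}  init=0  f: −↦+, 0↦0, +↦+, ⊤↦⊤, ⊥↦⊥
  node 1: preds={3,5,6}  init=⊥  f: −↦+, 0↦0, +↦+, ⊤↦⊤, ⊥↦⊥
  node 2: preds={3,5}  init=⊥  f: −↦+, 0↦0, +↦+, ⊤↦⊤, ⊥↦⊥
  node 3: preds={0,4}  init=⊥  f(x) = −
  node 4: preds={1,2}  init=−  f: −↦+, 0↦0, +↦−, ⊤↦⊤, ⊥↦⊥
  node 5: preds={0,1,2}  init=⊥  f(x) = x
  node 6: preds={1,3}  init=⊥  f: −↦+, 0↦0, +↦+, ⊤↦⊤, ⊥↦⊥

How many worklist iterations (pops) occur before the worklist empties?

16

Trace (16 dequeues):
  [1] u=0 | in − | out ⊤ | prev 0 | push {}
  [2] u=1 | in ⊥ | out ⊥ | ==
  [3] u=2 | in ⊥ | out ⊥ | ==
  [4] u=3 | in ⊤ | out − | prev ⊥ | push {1,2}
  [5] u=4 | in ⊥ | out − | ==
  [6] u=5 | in ⊤ | out ⊤ | prev ⊥ | push {0}
  [7] u=6 | in − | out + | prev ⊥ | push {}
  [8] u=1 | in ⊤ | out ⊤ | prev ⊥ | push {4,5,6}
  [9] u=2 | in ⊤ | out ⊤ | prev ⊥ | push {}
  [10] u=0 | in ⊤ | out ⊤ | ==
  [11] u=4 | in ⊤ | out ⊤ | prev − | push {0,3}
  [12] u=5 | in ⊤ | out ⊤ | ==
  [13] u=6 | in ⊤ | out ⊤ | prev + | push {1}
  [14] u=0 | in ⊤ | out ⊤ | ==
  [15] u=3 | in ⊤ | out − | ==
  [16] u=1 | in ⊤ | out ⊤ | ==

Converged values:
  [0] ⊤
  [1] ⊤
  [2] ⊤
  [3] −
  [4] ⊤
  [5] ⊤
  [6] ⊤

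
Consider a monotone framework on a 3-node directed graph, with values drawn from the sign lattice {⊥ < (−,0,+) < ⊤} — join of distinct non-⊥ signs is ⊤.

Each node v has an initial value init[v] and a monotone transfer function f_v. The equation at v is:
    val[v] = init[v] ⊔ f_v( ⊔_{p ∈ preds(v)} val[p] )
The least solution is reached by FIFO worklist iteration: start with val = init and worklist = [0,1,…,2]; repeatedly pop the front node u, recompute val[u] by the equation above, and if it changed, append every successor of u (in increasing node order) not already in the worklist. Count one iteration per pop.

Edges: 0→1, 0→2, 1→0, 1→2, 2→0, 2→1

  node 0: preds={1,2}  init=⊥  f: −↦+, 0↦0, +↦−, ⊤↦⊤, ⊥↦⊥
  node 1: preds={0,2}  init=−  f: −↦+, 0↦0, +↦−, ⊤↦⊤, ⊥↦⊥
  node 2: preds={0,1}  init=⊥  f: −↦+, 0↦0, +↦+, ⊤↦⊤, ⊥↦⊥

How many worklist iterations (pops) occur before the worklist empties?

Trace (7 dequeues):
  [1] u=0 | in − | out + | prev ⊥ | push {}
  [2] u=1 | in + | out − | ==
  [3] u=2 | in ⊤ | out ⊤ | prev ⊥ | push {0,1}
  [4] u=0 | in ⊤ | out ⊤ | prev + | push {2}
  [5] u=1 | in ⊤ | out ⊤ | prev − | push {0}
  [6] u=2 | in ⊤ | out ⊤ | ==
  [7] u=0 | in ⊤ | out ⊤ | ==

Converged values:
  [0] ⊤
  [1] ⊤
  [2] ⊤

7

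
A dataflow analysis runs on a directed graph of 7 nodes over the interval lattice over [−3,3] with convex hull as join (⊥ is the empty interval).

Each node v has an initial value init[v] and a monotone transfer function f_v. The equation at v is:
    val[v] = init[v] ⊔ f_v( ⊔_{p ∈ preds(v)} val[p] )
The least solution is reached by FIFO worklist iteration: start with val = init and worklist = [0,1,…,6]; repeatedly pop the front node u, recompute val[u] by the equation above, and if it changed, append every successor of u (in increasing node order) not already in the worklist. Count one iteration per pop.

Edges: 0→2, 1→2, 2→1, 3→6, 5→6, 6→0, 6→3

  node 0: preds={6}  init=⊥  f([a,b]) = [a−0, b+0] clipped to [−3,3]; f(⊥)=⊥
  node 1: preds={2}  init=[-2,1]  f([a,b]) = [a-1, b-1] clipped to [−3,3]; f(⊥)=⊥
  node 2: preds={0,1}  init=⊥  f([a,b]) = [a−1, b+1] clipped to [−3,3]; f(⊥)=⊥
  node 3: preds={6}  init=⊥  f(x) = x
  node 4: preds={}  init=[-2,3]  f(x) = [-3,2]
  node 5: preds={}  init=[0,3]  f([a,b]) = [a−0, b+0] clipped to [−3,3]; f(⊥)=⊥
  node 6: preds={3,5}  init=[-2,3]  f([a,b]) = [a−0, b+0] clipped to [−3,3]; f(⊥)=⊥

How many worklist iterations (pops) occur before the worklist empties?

Worklist (9 pops):
  #1 pop 0: in=[-2,3] → [-2,3] (was ⊥); enqueue []
  #2 pop 1: in=⊥ → [-2,1] (no change)
  #3 pop 2: in=[-2,3] → [-3,3] (was ⊥); enqueue [1]
  #4 pop 3: in=[-2,3] → [-2,3] (was ⊥); enqueue []
  #5 pop 4: in=⊥ → [-3,3] (was [-2,3]); enqueue []
  #6 pop 5: in=⊥ → [0,3] (no change)
  #7 pop 6: in=[-2,3] → [-2,3] (no change)
  #8 pop 1: in=[-3,3] → [-3,2] (was [-2,1]); enqueue [2]
  #9 pop 2: in=[-3,3] → [-3,3] (no change)

Fixpoint:
  val[0] = [-2,3]
  val[1] = [-3,2]
  val[2] = [-3,3]
  val[3] = [-2,3]
  val[4] = [-3,3]
  val[5] = [0,3]
  val[6] = [-2,3]

9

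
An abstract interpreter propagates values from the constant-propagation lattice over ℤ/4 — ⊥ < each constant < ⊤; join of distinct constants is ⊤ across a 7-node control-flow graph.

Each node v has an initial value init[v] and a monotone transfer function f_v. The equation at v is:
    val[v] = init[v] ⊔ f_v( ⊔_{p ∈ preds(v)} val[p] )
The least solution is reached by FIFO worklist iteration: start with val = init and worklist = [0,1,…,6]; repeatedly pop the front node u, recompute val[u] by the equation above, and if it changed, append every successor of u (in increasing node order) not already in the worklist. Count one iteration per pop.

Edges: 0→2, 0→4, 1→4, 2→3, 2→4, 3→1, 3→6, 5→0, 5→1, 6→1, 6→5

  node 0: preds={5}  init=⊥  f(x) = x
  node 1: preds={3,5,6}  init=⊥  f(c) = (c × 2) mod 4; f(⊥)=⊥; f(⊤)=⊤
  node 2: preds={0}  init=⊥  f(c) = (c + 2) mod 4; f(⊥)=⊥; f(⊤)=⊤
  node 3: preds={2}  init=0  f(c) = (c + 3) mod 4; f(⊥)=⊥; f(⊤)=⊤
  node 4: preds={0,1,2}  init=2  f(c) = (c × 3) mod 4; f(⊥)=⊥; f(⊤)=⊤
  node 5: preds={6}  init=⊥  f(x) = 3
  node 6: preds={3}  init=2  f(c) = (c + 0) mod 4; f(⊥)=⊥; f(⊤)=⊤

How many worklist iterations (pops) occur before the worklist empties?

13

Iteration log — 13 steps:
  step 1. node 0  ⊔preds=⊥  new=⊥  stable
  step 2. node 1  ⊔preds=⊤  new=⊤  old=⊥  +wl: 
  step 3. node 2  ⊔preds=⊥  new=⊥  stable
  step 4. node 3  ⊔preds=⊥  new=0  stable
  step 5. node 4  ⊔preds=⊤  new=⊤  old=2  +wl: 
  step 6. node 5  ⊔preds=2  new=3  old=⊥  +wl: 0,1
  step 7. node 6  ⊔preds=0  new=⊤  old=2  +wl: 5
  step 8. node 0  ⊔preds=3  new=3  old=⊥  +wl: 2,4
  step 9. node 1  ⊔preds=⊤  new=⊤  stable
  step 10. node 5  ⊔preds=⊤  new=3  stable
  step 11. node 2  ⊔preds=3  new=1  old=⊥  +wl: 3
  step 12. node 4  ⊔preds=⊤  new=⊤  stable
  step 13. node 3  ⊔preds=1  new=0  stable

Least fixpoint reached:
  node 0: 3
  node 1: ⊤
  node 2: 1
  node 3: 0
  node 4: ⊤
  node 5: 3
  node 6: ⊤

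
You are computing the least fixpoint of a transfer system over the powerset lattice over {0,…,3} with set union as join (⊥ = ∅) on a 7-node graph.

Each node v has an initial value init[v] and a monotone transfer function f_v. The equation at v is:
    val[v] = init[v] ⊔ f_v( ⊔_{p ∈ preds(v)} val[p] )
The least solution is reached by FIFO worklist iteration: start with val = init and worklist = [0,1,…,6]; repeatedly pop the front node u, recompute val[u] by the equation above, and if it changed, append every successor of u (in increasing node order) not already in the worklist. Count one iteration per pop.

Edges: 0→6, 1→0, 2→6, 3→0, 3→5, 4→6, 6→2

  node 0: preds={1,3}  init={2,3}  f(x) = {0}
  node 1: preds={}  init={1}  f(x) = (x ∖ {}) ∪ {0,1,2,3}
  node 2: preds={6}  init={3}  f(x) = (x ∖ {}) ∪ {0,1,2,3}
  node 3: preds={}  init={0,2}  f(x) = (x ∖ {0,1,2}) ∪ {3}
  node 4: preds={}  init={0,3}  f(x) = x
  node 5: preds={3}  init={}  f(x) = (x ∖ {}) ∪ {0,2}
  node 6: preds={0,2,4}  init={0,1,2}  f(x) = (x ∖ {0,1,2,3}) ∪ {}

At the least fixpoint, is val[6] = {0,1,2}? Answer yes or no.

yes

Iteration log — 8 steps:
  step 1. node 0  ⊔preds={0,1,2}  new={0,2,3}  old={2,3}  +wl: 
  step 2. node 1  ⊔preds={}  new={0,1,2,3}  old={1}  +wl: 0
  step 3. node 2  ⊔preds={0,1,2}  new={0,1,2,3}  old={3}  +wl: 
  step 4. node 3  ⊔preds={}  new={0,2,3}  old={0,2}  +wl: 
  step 5. node 4  ⊔preds={}  new={0,3}  stable
  step 6. node 5  ⊔preds={0,2,3}  new={0,2,3}  old={}  +wl: 
  step 7. node 6  ⊔preds={0,1,2,3}  new={0,1,2}  stable
  step 8. node 0  ⊔preds={0,1,2,3}  new={0,2,3}  stable

Least fixpoint reached:
  node 0: {0,2,3}
  node 1: {0,1,2,3}
  node 2: {0,1,2,3}
  node 3: {0,2,3}
  node 4: {0,3}
  node 5: {0,2,3}
  node 6: {0,1,2}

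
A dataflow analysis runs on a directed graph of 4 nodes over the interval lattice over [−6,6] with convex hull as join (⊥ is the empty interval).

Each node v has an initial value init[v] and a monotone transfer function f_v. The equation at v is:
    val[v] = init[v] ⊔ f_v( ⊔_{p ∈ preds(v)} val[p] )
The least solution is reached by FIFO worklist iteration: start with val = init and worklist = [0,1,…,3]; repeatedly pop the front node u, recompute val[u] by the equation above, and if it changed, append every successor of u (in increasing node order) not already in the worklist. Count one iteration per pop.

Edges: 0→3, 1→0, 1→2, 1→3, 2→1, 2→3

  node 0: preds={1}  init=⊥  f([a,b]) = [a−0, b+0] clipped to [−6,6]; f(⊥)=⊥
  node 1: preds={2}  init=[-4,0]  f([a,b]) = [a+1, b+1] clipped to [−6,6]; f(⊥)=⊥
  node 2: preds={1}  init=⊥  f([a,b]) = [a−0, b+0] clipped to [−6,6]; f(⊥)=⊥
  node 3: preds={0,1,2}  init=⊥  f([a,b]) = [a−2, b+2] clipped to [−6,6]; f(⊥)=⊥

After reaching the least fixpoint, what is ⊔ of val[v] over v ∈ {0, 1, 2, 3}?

Trace (29 dequeues):
  [1] u=0 | in [-4,0] | out [-4,0] | prev ⊥ | push {}
  [2] u=1 | in ⊥ | out [-4,0] | ==
  [3] u=2 | in [-4,0] | out [-4,0] | prev ⊥ | push {1}
  [4] u=3 | in [-4,0] | out [-6,2] | prev ⊥ | push {}
  [5] u=1 | in [-4,0] | out [-4,1] | prev [-4,0] | push {0,2,3}
  [6] u=0 | in [-4,1] | out [-4,1] | prev [-4,0] | push {}
  [7] u=2 | in [-4,1] | out [-4,1] | prev [-4,0] | push {1}
  [8] u=3 | in [-4,1] | out [-6,3] | prev [-6,2] | push {}
  [9] u=1 | in [-4,1] | out [-4,2] | prev [-4,1] | push {0,2,3}
  [10] u=0 | in [-4,2] | out [-4,2] | prev [-4,1] | push {}
  [11] u=2 | in [-4,2] | out [-4,2] | prev [-4,1] | push {1}
  [12] u=3 | in [-4,2] | out [-6,4] | prev [-6,3] | push {}
  [13] u=1 | in [-4,2] | out [-4,3] | prev [-4,2] | push {0,2,3}
  [14] u=0 | in [-4,3] | out [-4,3] | prev [-4,2] | push {}
  [15] u=2 | in [-4,3] | out [-4,3] | prev [-4,2] | push {1}
  [16] u=3 | in [-4,3] | out [-6,5] | prev [-6,4] | push {}
  [17] u=1 | in [-4,3] | out [-4,4] | prev [-4,3] | push {0,2,3}
  [18] u=0 | in [-4,4] | out [-4,4] | prev [-4,3] | push {}
  [19] u=2 | in [-4,4] | out [-4,4] | prev [-4,3] | push {1}
  [20] u=3 | in [-4,4] | out [-6,6] | prev [-6,5] | push {}
  [21] u=1 | in [-4,4] | out [-4,5] | prev [-4,4] | push {0,2,3}
  [22] u=0 | in [-4,5] | out [-4,5] | prev [-4,4] | push {}
  [23] u=2 | in [-4,5] | out [-4,5] | prev [-4,4] | push {1}
  [24] u=3 | in [-4,5] | out [-6,6] | ==
  [25] u=1 | in [-4,5] | out [-4,6] | prev [-4,5] | push {0,2,3}
  [26] u=0 | in [-4,6] | out [-4,6] | prev [-4,5] | push {}
  [27] u=2 | in [-4,6] | out [-4,6] | prev [-4,5] | push {1}
  [28] u=3 | in [-4,6] | out [-6,6] | ==
  [29] u=1 | in [-4,6] | out [-4,6] | ==

Converged values:
  [0] [-4,6]
  [1] [-4,6]
  [2] [-4,6]
  [3] [-6,6]

[-6,6]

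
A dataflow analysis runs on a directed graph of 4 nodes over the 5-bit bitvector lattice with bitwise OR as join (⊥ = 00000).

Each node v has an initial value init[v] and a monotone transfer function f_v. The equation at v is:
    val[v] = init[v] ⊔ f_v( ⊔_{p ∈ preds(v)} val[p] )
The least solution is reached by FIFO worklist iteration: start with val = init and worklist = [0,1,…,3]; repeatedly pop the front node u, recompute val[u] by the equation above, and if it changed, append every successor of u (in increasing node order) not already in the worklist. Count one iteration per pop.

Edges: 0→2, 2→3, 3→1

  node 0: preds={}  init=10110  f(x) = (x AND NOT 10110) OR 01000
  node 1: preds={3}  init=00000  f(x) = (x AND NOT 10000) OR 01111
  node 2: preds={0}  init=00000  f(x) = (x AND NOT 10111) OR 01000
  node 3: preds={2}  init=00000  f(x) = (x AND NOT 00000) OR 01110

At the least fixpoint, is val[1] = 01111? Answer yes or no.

Iteration log — 5 steps:
  step 1. node 0  ⊔preds=00000  new=11110  old=10110  +wl: 
  step 2. node 1  ⊔preds=00000  new=01111  old=00000  +wl: 
  step 3. node 2  ⊔preds=11110  new=01000  old=00000  +wl: 
  step 4. node 3  ⊔preds=01000  new=01110  old=00000  +wl: 1
  step 5. node 1  ⊔preds=01110  new=01111  stable

Least fixpoint reached:
  node 0: 11110
  node 1: 01111
  node 2: 01000
  node 3: 01110

yes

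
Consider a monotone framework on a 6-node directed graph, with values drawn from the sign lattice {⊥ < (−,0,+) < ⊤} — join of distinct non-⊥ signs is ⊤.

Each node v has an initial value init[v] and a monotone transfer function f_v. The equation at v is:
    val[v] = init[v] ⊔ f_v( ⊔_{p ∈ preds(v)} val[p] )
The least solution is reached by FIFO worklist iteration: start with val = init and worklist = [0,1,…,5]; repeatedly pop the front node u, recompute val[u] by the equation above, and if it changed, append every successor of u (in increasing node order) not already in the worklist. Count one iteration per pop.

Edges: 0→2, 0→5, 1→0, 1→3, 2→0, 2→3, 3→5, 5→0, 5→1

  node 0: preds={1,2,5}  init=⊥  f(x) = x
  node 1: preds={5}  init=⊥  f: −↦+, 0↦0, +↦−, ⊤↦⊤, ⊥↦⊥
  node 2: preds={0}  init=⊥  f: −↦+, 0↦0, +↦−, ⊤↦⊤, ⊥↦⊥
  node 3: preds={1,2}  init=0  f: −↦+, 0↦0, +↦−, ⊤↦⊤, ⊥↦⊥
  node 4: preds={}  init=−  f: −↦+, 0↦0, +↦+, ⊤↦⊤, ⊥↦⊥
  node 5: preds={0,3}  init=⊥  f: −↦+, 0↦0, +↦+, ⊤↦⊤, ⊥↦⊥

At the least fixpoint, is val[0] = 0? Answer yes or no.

yes

Worklist (12 pops):
  #1 pop 0: in=⊥ → ⊥ (no change)
  #2 pop 1: in=⊥ → ⊥ (no change)
  #3 pop 2: in=⊥ → ⊥ (no change)
  #4 pop 3: in=⊥ → 0 (no change)
  #5 pop 4: in=⊥ → − (no change)
  #6 pop 5: in=0 → 0 (was ⊥); enqueue [0,1]
  #7 pop 0: in=0 → 0 (was ⊥); enqueue [2,5]
  #8 pop 1: in=0 → 0 (was ⊥); enqueue [0,3]
  #9 pop 2: in=0 → 0 (was ⊥); enqueue []
  #10 pop 5: in=0 → 0 (no change)
  #11 pop 0: in=0 → 0 (no change)
  #12 pop 3: in=0 → 0 (no change)

Fixpoint:
  val[0] = 0
  val[1] = 0
  val[2] = 0
  val[3] = 0
  val[4] = −
  val[5] = 0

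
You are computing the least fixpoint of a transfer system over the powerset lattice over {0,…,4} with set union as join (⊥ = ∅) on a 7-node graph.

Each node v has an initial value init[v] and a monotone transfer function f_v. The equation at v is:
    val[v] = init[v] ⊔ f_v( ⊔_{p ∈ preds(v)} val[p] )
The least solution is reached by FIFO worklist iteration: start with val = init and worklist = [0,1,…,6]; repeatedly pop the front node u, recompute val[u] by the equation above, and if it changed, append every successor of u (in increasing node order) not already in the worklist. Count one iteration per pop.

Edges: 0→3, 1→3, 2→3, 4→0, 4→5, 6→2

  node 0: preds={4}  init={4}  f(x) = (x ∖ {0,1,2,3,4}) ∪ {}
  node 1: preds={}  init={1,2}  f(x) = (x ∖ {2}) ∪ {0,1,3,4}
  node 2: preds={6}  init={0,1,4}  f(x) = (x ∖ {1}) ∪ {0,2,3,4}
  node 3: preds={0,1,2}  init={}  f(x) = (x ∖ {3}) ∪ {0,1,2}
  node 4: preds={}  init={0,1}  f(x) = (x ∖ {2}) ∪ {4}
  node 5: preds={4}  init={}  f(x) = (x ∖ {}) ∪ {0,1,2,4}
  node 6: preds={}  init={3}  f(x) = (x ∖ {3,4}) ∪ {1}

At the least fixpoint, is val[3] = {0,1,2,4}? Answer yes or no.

yes

Iteration log — 9 steps:
  step 1. node 0  ⊔preds={0,1}  new={4}  stable
  step 2. node 1  ⊔preds={}  new={0,1,2,3,4}  old={1,2}  +wl: 
  step 3. node 2  ⊔preds={3}  new={0,1,2,3,4}  old={0,1,4}  +wl: 
  step 4. node 3  ⊔preds={0,1,2,3,4}  new={0,1,2,4}  old={}  +wl: 
  step 5. node 4  ⊔preds={}  new={0,1,4}  old={0,1}  +wl: 0
  step 6. node 5  ⊔preds={0,1,4}  new={0,1,2,4}  old={}  +wl: 
  step 7. node 6  ⊔preds={}  new={1,3}  old={3}  +wl: 2
  step 8. node 0  ⊔preds={0,1,4}  new={4}  stable
  step 9. node 2  ⊔preds={1,3}  new={0,1,2,3,4}  stable

Least fixpoint reached:
  node 0: {4}
  node 1: {0,1,2,3,4}
  node 2: {0,1,2,3,4}
  node 3: {0,1,2,4}
  node 4: {0,1,4}
  node 5: {0,1,2,4}
  node 6: {1,3}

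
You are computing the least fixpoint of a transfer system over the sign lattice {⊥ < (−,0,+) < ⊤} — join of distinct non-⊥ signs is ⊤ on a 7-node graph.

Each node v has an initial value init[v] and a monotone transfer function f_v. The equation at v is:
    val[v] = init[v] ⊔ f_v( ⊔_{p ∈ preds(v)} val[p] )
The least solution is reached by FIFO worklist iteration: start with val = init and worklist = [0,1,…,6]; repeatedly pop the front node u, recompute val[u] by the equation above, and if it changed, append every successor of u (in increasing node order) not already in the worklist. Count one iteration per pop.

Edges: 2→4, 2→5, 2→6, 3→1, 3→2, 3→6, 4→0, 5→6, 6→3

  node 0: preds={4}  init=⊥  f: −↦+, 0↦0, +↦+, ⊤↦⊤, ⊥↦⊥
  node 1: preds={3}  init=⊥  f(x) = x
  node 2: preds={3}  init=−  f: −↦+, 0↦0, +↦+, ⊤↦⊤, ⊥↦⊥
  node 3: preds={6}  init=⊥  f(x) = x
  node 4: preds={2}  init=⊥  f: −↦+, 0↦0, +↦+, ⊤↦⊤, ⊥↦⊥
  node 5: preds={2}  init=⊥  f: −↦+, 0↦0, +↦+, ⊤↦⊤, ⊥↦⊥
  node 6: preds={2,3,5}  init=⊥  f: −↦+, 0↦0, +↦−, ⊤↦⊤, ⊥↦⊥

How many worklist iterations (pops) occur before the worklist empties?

16

Iteration log — 16 steps:
  step 1. node 0  ⊔preds=⊥  new=⊥  stable
  step 2. node 1  ⊔preds=⊥  new=⊥  stable
  step 3. node 2  ⊔preds=⊥  new=−  stable
  step 4. node 3  ⊔preds=⊥  new=⊥  stable
  step 5. node 4  ⊔preds=−  new=+  old=⊥  +wl: 0
  step 6. node 5  ⊔preds=−  new=+  old=⊥  +wl: 
  step 7. node 6  ⊔preds=⊤  new=⊤  old=⊥  +wl: 3
  step 8. node 0  ⊔preds=+  new=+  old=⊥  +wl: 
  step 9. node 3  ⊔preds=⊤  new=⊤  old=⊥  +wl: 1,2,6
  step 10. node 1  ⊔preds=⊤  new=⊤  old=⊥  +wl: 
  step 11. node 2  ⊔preds=⊤  new=⊤  old=−  +wl: 4,5
  step 12. node 6  ⊔preds=⊤  new=⊤  stable
  step 13. node 4  ⊔preds=⊤  new=⊤  old=+  +wl: 0
  step 14. node 5  ⊔preds=⊤  new=⊤  old=+  +wl: 6
  step 15. node 0  ⊔preds=⊤  new=⊤  old=+  +wl: 
  step 16. node 6  ⊔preds=⊤  new=⊤  stable

Least fixpoint reached:
  node 0: ⊤
  node 1: ⊤
  node 2: ⊤
  node 3: ⊤
  node 4: ⊤
  node 5: ⊤
  node 6: ⊤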